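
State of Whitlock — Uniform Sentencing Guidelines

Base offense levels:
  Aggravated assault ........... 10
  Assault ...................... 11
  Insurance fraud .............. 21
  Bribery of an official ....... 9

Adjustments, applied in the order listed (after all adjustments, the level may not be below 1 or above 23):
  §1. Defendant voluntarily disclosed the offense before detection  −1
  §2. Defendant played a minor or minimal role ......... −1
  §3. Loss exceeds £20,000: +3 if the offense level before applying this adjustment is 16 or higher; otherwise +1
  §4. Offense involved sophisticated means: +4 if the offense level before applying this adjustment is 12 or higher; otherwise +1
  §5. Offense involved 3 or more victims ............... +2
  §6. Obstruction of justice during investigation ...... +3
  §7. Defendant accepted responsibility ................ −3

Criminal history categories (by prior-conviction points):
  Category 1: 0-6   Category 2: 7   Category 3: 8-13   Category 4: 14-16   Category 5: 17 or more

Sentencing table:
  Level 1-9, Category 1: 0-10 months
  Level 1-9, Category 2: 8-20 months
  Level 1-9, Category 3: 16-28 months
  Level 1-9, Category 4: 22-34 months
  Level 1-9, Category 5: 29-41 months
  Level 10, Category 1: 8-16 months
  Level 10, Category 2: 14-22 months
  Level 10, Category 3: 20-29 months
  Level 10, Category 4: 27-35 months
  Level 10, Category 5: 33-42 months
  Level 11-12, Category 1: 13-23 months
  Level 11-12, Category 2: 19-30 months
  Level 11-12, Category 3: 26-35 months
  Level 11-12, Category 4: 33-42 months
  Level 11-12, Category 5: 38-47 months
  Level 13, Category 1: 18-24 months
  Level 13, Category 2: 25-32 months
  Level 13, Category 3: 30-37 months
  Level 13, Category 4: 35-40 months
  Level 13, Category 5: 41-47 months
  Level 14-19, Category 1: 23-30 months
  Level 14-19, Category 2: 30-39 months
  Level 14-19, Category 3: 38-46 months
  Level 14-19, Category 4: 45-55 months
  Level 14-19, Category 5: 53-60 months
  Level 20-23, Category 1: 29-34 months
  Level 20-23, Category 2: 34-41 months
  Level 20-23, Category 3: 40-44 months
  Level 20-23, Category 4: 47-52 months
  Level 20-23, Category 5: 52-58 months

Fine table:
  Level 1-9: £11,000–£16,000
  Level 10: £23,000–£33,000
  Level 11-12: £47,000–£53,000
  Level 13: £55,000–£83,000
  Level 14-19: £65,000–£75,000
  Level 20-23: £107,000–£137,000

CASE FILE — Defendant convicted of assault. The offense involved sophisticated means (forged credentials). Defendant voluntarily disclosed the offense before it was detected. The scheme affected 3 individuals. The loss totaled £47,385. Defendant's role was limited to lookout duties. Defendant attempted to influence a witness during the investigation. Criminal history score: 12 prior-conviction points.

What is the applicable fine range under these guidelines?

£65,000–£75,000

Base offense level for assault: 11.
§1 applies: 11 − 1 = 10.
§2 applies: 10 − 1 = 9.
§3 applies (level before this adjustment is 9 < 16, so +1): 9 + 1 = 10.
§4 applies (level before this adjustment is 10 < 12, so +1): 10 + 1 = 11.
§5 applies: 11 + 2 = 13.
§6 applies: 13 + 3 = 16.
Final offense level: 16.
Level 16 falls in the 14-19 band.
Fine table: Level 14-19 → £65,000–£75,000.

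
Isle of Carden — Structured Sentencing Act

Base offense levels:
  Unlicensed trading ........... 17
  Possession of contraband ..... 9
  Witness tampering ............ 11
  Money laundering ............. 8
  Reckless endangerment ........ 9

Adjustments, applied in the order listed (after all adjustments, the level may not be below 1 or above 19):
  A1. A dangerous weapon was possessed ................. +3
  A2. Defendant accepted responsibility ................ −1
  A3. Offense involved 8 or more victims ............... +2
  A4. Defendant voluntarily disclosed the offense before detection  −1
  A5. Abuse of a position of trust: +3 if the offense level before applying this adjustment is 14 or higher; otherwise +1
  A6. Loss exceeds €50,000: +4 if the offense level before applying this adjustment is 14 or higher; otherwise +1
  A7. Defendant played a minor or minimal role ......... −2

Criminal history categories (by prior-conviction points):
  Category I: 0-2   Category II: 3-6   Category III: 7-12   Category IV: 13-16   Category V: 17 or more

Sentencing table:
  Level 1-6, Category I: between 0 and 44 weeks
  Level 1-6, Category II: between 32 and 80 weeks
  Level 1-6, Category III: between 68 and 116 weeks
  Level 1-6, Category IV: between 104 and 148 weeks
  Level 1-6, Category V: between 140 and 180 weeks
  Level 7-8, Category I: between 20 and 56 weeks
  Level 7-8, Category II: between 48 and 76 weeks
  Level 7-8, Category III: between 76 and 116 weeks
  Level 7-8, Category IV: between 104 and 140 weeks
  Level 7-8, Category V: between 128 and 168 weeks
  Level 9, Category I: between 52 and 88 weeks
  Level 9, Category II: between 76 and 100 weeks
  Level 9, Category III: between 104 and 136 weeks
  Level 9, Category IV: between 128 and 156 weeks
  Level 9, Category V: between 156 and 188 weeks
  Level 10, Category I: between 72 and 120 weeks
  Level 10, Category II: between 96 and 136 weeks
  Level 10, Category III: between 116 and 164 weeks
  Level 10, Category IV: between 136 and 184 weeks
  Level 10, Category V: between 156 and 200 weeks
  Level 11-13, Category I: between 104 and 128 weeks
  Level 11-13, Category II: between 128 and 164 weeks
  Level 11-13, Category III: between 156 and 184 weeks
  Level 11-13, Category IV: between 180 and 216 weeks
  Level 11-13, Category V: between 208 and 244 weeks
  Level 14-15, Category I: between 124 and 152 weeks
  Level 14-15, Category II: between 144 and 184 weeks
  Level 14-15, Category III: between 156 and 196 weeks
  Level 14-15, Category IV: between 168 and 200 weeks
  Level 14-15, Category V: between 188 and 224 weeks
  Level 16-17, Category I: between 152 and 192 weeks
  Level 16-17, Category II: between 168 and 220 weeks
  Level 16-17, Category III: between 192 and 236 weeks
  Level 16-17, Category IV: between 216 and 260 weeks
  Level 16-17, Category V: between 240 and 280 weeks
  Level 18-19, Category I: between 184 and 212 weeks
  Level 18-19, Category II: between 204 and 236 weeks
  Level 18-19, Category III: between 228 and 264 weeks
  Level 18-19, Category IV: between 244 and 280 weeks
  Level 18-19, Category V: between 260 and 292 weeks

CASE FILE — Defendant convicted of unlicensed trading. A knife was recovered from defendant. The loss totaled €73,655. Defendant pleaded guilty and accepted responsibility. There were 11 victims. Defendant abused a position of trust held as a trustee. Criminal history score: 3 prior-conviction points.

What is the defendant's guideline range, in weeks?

204-236 weeks

Base offense level for unlicensed trading: 17.
A1 applies: 17 + 3 = 20.
A2 applies: 20 − 1 = 19.
A3 applies: 19 + 2 = 21.
A4 does not apply.
A5 applies (level before this adjustment is 21 ≥ 14, so +3): 21 + 3 = 24.
A6 applies (level before this adjustment is 24 ≥ 14, so +4): 24 + 4 = 28.
A7 does not apply.
Level 28 exceeds the maximum of 19; capped at 19.
Final offense level: 19.
Criminal history: 3 prior points → Category II (3-6).
Level 19 falls in the 18-19 band.
Grid: Level 18-19 × Category II = 204-236 weeks.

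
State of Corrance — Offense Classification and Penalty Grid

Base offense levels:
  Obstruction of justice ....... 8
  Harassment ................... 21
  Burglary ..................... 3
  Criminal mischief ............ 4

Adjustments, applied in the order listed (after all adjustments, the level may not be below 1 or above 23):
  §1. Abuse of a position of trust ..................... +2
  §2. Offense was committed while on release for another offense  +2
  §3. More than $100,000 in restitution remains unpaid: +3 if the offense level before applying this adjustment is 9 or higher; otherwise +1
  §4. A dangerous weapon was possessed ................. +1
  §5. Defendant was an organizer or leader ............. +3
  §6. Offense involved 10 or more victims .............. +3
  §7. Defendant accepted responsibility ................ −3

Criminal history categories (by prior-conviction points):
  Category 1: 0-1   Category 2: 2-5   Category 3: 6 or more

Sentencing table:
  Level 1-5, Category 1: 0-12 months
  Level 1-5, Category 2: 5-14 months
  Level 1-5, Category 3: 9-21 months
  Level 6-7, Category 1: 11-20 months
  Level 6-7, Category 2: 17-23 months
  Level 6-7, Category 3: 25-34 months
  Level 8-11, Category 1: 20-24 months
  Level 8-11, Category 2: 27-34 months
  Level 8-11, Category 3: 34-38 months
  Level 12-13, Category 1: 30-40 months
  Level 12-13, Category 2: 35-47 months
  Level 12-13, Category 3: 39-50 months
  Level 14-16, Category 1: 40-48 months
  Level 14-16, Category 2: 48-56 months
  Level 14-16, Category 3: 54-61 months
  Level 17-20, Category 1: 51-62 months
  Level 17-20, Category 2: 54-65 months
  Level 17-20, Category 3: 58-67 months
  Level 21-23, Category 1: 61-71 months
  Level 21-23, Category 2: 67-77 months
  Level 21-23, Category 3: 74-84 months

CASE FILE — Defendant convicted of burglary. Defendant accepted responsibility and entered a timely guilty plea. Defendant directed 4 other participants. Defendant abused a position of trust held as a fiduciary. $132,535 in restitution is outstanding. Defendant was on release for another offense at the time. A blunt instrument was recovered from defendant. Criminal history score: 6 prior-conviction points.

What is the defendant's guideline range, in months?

Base offense level for burglary: 3.
§1 applies: 3 + 2 = 5.
§2 applies: 5 + 2 = 7.
§3 applies (level before this adjustment is 7 < 9, so +1): 7 + 1 = 8.
§4 applies: 8 + 1 = 9.
§5 applies: 9 + 3 = 12.
§6 does not apply.
§7 applies: 12 − 3 = 9.
Final offense level: 9.
Criminal history: 6 prior points → Category 3 (6+).
Level 9 falls in the 8-11 band.
Grid: Level 8-11 × Category 3 = 34-38 months.

34-38 months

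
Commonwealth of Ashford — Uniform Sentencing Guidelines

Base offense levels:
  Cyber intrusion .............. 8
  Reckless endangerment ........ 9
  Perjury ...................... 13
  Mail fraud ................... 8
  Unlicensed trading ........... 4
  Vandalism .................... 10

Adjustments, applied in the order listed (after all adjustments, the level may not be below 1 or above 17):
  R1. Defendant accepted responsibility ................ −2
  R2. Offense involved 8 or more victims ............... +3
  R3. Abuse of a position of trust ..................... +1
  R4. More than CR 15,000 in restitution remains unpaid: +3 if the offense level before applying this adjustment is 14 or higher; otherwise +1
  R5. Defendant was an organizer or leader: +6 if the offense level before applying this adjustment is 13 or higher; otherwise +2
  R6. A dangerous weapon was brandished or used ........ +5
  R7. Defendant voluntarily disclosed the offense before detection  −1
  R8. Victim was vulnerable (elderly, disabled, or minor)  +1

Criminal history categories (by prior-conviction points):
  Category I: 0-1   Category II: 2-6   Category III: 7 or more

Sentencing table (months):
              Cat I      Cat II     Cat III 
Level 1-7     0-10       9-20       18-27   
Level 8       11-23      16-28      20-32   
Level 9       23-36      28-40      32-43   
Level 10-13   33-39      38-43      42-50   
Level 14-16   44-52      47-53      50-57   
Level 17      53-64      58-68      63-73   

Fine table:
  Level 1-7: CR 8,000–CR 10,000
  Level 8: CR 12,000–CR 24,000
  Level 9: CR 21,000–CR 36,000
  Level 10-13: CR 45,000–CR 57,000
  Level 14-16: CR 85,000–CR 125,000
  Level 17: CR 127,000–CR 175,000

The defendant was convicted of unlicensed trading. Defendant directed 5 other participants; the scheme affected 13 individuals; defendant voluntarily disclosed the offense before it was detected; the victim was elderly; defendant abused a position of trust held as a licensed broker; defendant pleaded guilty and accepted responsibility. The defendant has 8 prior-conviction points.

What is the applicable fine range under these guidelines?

Base offense level for unlicensed trading: 4.
R1 applies: 4 − 2 = 2.
R2 applies: 2 + 3 = 5.
R3 applies: 5 + 1 = 6.
R4 does not apply.
R5 applies (level before this adjustment is 6 < 13, so +2): 6 + 2 = 8.
R7 applies: 8 − 1 = 7.
R8 applies: 7 + 1 = 8.
Final offense level: 8.
Level 8 falls in the 8 band.
Fine table: Level 8 → CR 12,000–CR 24,000.

CR 12,000–CR 24,000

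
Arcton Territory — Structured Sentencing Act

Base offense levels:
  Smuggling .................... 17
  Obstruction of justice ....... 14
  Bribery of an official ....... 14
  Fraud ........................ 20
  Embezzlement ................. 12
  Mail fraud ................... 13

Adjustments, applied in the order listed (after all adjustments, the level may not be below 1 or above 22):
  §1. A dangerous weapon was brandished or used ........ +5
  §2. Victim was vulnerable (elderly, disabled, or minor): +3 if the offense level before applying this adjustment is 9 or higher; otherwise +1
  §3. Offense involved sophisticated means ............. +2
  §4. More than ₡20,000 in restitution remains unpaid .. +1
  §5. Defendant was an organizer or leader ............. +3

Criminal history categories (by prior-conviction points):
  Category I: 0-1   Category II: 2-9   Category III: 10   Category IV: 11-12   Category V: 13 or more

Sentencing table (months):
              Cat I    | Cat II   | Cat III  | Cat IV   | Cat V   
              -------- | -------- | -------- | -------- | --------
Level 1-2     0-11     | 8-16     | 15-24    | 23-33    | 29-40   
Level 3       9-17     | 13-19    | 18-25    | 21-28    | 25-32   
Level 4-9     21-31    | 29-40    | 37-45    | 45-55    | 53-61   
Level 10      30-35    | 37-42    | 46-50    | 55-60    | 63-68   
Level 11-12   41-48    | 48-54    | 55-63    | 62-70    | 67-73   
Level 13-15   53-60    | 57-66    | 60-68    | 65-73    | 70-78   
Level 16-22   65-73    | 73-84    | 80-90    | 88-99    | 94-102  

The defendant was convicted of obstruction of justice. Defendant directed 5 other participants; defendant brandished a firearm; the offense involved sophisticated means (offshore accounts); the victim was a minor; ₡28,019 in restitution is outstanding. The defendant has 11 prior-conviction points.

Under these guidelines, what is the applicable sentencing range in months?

88-99 months

Base offense level for obstruction of justice: 14.
§1 applies: 14 + 5 = 19.
§2 applies (level before this adjustment is 19 ≥ 9, so +3): 19 + 3 = 22.
§3 applies: 22 + 2 = 24.
§4 applies: 24 + 1 = 25.
§5 applies: 25 + 3 = 28.
Level 28 exceeds the maximum of 22; capped at 22.
Final offense level: 22.
Criminal history: 11 prior points → Category IV (11-12).
Level 22 falls in the 16-22 band.
Grid: Level 16-22 × Category IV = 88-99 months.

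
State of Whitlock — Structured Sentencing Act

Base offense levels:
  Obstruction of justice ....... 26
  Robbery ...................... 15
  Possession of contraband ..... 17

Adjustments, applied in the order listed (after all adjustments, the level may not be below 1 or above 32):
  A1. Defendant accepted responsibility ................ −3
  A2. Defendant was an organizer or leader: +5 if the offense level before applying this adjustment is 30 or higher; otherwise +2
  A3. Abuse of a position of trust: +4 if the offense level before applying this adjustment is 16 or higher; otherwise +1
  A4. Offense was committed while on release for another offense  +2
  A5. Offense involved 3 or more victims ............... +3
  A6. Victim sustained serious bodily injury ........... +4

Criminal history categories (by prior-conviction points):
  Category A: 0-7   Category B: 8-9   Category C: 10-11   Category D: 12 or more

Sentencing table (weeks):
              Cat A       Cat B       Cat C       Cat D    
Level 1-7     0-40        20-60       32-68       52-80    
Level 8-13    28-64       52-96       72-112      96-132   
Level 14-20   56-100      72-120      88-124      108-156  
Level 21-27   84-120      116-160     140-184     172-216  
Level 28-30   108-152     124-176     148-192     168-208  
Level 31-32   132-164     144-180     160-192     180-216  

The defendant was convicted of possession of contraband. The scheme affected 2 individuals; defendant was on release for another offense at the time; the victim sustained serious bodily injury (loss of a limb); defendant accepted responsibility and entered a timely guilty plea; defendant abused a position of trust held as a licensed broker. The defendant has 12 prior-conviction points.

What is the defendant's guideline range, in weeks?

172-216 weeks

Base offense level for possession of contraband: 17.
A1 applies: 17 − 3 = 14.
A2 does not apply.
A3 applies (level before this adjustment is 14 < 16, so +1): 14 + 1 = 15.
A4 applies: 15 + 2 = 17.
A5 does not apply.
A6 applies: 17 + 4 = 21.
Final offense level: 21.
Criminal history: 12 prior points → Category D (12+).
Level 21 falls in the 21-27 band.
Grid: Level 21-27 × Category D = 172-216 weeks.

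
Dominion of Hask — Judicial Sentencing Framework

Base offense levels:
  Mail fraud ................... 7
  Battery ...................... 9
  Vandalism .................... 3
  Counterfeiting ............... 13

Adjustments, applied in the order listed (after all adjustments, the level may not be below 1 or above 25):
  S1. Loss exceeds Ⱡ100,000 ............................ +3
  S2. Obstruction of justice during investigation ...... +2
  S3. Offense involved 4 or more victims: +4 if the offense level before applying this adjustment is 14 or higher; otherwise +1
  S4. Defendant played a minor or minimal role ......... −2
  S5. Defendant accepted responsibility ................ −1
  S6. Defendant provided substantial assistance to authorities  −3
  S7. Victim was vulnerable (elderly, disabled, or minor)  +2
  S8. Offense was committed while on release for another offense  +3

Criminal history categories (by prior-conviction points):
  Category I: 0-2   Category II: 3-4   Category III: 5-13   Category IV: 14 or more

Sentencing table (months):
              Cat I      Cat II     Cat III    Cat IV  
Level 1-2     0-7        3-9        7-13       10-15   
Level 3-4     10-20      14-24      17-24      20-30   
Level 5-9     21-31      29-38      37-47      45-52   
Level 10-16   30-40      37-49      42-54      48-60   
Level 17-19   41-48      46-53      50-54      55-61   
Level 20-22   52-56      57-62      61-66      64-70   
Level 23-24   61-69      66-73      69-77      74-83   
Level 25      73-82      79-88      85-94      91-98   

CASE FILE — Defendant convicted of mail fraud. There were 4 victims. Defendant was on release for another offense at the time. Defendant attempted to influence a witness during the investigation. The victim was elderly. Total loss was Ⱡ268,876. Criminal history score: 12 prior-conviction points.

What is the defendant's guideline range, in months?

Base offense level for mail fraud: 7.
S1 applies: 7 + 3 = 10.
S2 applies: 10 + 2 = 12.
S3 applies (level before this adjustment is 12 < 14, so +1): 12 + 1 = 13.
S4 does not apply.
S7 applies: 13 + 2 = 15.
S8 applies: 15 + 3 = 18.
Final offense level: 18.
Criminal history: 12 prior points → Category III (5-13).
Level 18 falls in the 17-19 band.
Grid: Level 17-19 × Category III = 50-54 months.

50-54 months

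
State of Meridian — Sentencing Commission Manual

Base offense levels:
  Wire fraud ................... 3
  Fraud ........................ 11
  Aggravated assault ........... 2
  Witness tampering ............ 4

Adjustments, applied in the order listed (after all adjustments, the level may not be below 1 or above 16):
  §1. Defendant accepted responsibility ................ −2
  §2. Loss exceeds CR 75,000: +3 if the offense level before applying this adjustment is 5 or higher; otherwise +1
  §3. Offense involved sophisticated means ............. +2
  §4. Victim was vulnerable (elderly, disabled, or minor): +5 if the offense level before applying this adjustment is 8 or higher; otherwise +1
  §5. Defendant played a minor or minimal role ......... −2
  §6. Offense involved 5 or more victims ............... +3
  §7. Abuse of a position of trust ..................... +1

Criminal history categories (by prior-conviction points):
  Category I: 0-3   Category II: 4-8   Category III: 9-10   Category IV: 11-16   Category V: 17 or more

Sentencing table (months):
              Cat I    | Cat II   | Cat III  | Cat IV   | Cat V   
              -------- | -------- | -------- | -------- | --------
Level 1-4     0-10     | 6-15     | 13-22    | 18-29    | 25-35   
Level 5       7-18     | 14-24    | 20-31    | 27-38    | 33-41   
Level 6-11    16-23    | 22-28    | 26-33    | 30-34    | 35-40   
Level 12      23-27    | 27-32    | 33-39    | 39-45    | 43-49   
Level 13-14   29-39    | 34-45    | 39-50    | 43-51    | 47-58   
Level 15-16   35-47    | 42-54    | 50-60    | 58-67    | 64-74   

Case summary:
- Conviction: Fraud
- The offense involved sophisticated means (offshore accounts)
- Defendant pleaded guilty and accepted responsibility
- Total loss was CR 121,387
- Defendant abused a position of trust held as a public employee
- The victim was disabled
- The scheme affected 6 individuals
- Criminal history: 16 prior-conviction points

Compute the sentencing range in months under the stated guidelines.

58-67 months

Base offense level for fraud: 11.
§1 applies: 11 − 2 = 9.
§2 applies (level before this adjustment is 9 ≥ 5, so +3): 9 + 3 = 12.
§3 applies: 12 + 2 = 14.
§4 applies (level before this adjustment is 14 ≥ 8, so +5): 14 + 5 = 19.
§5 does not apply.
§6 applies: 19 + 3 = 22.
§7 applies: 22 + 1 = 23.
Level 23 exceeds the maximum of 16; capped at 16.
Final offense level: 16.
Criminal history: 16 prior points → Category IV (11-16).
Level 16 falls in the 15-16 band.
Grid: Level 15-16 × Category IV = 58-67 months.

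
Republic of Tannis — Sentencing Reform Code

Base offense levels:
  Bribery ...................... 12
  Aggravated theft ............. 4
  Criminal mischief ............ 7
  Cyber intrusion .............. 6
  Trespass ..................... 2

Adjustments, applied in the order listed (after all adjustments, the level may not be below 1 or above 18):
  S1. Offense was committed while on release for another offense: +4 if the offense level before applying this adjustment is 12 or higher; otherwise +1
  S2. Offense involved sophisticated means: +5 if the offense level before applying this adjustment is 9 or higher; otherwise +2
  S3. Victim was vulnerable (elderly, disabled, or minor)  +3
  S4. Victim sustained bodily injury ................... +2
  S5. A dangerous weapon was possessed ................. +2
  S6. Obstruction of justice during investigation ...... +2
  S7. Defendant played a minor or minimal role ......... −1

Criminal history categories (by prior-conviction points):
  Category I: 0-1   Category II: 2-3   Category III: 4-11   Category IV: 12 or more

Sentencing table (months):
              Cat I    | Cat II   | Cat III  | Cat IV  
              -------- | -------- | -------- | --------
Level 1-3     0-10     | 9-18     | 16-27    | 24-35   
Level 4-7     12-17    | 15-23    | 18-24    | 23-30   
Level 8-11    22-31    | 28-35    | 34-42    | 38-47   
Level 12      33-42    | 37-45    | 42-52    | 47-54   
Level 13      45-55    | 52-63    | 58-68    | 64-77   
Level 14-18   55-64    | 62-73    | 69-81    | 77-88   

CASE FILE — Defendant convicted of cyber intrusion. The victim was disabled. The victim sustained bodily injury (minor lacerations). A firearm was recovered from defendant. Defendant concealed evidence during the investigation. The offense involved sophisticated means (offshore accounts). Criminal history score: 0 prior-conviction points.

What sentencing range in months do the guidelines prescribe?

Base offense level for cyber intrusion: 6.
S2 applies (level before this adjustment is 6 < 9, so +2): 6 + 2 = 8.
S3 applies: 8 + 3 = 11.
S4 applies: 11 + 2 = 13.
S5 applies: 13 + 2 = 15.
S6 applies: 15 + 2 = 17.
S7 does not apply.
Final offense level: 17.
Criminal history: 0 prior points → Category I (0-1).
Level 17 falls in the 14-18 band.
Grid: Level 14-18 × Category I = 55-64 months.

55-64 months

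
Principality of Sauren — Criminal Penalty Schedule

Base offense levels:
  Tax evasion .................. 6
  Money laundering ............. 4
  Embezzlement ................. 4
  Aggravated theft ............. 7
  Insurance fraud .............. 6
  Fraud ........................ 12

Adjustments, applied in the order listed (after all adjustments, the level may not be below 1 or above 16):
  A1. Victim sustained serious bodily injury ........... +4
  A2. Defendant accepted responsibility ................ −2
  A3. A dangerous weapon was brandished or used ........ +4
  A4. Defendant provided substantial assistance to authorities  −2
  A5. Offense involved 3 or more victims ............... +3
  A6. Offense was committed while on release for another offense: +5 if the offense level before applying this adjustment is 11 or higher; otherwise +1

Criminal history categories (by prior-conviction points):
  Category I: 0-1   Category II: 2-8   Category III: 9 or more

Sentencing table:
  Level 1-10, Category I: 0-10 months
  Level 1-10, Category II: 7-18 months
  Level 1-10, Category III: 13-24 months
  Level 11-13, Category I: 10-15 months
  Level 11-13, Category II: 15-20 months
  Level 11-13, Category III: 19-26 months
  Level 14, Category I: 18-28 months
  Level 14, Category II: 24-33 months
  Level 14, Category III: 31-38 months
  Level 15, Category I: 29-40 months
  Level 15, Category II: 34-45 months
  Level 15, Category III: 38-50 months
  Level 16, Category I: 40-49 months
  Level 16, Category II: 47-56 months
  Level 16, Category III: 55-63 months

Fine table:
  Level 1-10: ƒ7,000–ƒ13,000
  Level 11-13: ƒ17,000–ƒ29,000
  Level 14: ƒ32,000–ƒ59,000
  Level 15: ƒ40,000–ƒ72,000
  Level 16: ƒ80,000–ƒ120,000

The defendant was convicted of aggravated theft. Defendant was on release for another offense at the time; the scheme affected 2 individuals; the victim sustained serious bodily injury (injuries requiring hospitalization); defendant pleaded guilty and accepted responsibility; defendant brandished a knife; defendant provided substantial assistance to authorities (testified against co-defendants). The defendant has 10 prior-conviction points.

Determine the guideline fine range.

ƒ80,000–ƒ120,000

Base offense level for aggravated theft: 7.
A1 applies: 7 + 4 = 11.
A2 applies: 11 − 2 = 9.
A3 applies: 9 + 4 = 13.
A4 applies: 13 − 2 = 11.
A6 applies (level before this adjustment is 11 ≥ 11, so +5): 11 + 5 = 16.
Final offense level: 16.
Level 16 falls in the 16 band.
Fine table: Level 16 → ƒ80,000–ƒ120,000.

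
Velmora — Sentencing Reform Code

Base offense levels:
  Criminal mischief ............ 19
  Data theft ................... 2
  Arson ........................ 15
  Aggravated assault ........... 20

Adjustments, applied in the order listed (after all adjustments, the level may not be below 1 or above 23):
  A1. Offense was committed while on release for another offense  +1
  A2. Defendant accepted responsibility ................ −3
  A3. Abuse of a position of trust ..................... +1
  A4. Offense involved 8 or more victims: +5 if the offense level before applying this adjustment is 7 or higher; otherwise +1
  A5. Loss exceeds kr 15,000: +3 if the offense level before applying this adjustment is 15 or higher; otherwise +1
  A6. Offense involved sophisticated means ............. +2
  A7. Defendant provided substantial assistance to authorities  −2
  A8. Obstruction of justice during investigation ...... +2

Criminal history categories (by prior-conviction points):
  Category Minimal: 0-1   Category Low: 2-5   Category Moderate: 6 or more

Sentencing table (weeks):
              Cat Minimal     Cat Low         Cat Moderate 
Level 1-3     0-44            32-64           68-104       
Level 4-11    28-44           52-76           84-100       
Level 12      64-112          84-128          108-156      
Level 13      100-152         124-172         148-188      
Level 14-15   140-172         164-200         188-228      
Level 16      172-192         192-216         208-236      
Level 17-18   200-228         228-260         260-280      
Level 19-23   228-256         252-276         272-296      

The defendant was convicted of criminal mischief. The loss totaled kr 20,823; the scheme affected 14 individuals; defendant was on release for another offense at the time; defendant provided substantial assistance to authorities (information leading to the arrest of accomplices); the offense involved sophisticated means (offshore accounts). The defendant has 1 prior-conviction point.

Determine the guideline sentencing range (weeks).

228-256 weeks

Base offense level for criminal mischief: 19.
A1 applies: 19 + 1 = 20.
A2 does not apply.
A4 applies (level before this adjustment is 20 ≥ 7, so +5): 20 + 5 = 25.
A5 applies (level before this adjustment is 25 ≥ 15, so +3): 25 + 3 = 28.
A6 applies: 28 + 2 = 30.
A7 applies: 30 − 2 = 28.
A8 does not apply.
Level 28 exceeds the maximum of 23; capped at 23.
Final offense level: 23.
Criminal history: 1 prior point → Category Minimal (0-1).
Level 23 falls in the 19-23 band.
Grid: Level 19-23 × Category Minimal = 228-256 weeks.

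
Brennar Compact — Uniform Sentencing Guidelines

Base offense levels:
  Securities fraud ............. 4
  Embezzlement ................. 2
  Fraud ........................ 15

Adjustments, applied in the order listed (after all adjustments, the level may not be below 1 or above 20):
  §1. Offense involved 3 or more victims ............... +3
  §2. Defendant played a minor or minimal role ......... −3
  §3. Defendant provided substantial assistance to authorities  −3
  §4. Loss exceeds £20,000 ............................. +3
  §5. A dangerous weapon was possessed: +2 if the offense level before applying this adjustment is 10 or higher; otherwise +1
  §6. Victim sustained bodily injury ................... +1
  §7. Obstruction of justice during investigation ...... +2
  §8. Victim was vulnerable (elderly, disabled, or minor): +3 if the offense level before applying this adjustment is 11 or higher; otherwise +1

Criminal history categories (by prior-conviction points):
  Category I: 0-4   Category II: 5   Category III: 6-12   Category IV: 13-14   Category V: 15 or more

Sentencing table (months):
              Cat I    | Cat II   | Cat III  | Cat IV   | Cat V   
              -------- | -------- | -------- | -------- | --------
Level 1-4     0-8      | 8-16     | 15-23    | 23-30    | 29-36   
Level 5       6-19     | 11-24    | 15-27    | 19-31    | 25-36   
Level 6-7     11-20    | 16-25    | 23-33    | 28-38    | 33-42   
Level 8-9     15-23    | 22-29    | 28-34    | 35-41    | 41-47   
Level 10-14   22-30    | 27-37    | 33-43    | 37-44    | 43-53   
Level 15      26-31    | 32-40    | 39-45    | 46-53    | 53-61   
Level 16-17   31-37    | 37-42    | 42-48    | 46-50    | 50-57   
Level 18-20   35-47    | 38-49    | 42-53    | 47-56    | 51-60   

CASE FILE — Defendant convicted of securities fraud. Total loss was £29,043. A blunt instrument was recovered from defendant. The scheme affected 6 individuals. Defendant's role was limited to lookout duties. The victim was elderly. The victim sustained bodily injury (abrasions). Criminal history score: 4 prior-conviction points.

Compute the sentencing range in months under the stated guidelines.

22-30 months

Base offense level for securities fraud: 4.
§1 applies: 4 + 3 = 7.
§2 applies: 7 − 3 = 4.
§4 applies: 4 + 3 = 7.
§5 applies (level before this adjustment is 7 < 10, so +1): 7 + 1 = 8.
§6 applies: 8 + 1 = 9.
§7 does not apply.
§8 applies (level before this adjustment is 9 < 11, so +1): 9 + 1 = 10.
Final offense level: 10.
Criminal history: 4 prior points → Category I (0-4).
Level 10 falls in the 10-14 band.
Grid: Level 10-14 × Category I = 22-30 months.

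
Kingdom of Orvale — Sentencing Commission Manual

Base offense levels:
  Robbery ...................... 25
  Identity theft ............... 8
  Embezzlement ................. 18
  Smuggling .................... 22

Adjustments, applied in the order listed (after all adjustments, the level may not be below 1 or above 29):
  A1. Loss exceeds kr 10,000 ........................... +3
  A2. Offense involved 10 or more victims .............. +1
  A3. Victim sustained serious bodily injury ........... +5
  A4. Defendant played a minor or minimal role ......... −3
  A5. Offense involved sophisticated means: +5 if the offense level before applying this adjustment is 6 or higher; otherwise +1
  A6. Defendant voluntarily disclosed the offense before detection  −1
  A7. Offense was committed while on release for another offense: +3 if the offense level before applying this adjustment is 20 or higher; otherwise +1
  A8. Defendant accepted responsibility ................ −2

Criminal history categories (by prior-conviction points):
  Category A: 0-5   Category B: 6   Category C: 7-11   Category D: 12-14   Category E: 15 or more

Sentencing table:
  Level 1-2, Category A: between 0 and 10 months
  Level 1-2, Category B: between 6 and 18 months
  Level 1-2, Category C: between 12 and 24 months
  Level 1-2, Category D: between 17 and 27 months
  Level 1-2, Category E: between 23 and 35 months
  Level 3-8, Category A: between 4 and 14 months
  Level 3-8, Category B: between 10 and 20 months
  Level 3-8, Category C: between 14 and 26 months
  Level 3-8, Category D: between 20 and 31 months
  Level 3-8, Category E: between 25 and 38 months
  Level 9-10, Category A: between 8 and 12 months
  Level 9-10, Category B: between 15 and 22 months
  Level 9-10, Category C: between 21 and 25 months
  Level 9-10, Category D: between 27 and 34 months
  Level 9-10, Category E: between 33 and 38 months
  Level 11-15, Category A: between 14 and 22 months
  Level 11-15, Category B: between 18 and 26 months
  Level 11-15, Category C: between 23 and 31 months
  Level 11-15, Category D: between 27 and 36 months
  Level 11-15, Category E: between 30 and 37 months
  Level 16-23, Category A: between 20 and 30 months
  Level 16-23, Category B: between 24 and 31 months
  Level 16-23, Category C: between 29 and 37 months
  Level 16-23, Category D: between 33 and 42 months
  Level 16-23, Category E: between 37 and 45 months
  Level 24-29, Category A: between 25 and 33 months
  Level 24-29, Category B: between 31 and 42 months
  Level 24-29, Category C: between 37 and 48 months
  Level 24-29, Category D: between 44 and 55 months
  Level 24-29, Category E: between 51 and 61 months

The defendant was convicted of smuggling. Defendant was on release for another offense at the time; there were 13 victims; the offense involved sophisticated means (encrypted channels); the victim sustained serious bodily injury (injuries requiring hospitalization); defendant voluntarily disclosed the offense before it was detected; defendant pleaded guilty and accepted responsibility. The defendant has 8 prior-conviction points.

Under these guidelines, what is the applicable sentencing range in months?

Base offense level for smuggling: 22.
A2 applies: 22 + 1 = 23.
A3 applies: 23 + 5 = 28.
A4 does not apply.
A5 applies (level before this adjustment is 28 ≥ 6, so +5): 28 + 5 = 33.
A6 applies: 33 − 1 = 32.
A7 applies (level before this adjustment is 32 ≥ 20, so +3): 32 + 3 = 35.
A8 applies: 35 − 2 = 33.
Level 33 exceeds the maximum of 29; capped at 29.
Final offense level: 29.
Criminal history: 8 prior points → Category C (7-11).
Level 29 falls in the 24-29 band.
Grid: Level 24-29 × Category C = 37-48 months.

37-48 months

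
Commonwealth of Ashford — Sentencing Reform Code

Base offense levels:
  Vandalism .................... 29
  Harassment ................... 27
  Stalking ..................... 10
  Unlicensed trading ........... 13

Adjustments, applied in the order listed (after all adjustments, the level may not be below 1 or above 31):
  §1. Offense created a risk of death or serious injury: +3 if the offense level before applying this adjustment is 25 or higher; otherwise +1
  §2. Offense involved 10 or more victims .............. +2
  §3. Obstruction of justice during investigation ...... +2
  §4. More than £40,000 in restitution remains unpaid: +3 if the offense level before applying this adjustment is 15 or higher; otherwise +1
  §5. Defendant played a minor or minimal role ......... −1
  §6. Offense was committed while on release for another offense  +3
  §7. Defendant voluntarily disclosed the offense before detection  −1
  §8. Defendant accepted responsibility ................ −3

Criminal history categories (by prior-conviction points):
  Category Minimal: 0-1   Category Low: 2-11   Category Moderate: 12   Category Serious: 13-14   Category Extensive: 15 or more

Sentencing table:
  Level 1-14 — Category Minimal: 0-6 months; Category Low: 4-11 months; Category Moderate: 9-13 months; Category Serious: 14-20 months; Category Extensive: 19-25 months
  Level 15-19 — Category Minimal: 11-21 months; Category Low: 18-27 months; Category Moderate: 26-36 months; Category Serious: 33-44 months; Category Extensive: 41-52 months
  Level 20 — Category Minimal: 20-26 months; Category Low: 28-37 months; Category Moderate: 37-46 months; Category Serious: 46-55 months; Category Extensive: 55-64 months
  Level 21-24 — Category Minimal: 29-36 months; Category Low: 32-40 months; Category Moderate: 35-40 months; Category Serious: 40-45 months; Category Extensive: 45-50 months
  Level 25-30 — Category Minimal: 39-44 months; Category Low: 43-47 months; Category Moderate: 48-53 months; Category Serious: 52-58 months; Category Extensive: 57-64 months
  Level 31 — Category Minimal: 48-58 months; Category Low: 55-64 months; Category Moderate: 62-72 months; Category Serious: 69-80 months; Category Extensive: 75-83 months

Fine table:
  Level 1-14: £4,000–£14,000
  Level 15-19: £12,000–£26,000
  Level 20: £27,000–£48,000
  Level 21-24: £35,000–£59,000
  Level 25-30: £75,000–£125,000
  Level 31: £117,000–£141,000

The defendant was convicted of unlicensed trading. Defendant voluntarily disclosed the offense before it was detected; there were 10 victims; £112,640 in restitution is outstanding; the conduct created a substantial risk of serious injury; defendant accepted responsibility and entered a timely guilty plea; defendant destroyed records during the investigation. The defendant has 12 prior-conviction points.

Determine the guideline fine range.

£12,000–£26,000

Base offense level for unlicensed trading: 13.
§1 applies (level before this adjustment is 13 < 25, so +1): 13 + 1 = 14.
§2 applies: 14 + 2 = 16.
§3 applies: 16 + 2 = 18.
§4 applies (level before this adjustment is 18 ≥ 15, so +3): 18 + 3 = 21.
§5 does not apply.
§7 applies: 21 − 1 = 20.
§8 applies: 20 − 3 = 17.
Final offense level: 17.
Level 17 falls in the 15-19 band.
Fine table: Level 15-19 → £12,000–£26,000.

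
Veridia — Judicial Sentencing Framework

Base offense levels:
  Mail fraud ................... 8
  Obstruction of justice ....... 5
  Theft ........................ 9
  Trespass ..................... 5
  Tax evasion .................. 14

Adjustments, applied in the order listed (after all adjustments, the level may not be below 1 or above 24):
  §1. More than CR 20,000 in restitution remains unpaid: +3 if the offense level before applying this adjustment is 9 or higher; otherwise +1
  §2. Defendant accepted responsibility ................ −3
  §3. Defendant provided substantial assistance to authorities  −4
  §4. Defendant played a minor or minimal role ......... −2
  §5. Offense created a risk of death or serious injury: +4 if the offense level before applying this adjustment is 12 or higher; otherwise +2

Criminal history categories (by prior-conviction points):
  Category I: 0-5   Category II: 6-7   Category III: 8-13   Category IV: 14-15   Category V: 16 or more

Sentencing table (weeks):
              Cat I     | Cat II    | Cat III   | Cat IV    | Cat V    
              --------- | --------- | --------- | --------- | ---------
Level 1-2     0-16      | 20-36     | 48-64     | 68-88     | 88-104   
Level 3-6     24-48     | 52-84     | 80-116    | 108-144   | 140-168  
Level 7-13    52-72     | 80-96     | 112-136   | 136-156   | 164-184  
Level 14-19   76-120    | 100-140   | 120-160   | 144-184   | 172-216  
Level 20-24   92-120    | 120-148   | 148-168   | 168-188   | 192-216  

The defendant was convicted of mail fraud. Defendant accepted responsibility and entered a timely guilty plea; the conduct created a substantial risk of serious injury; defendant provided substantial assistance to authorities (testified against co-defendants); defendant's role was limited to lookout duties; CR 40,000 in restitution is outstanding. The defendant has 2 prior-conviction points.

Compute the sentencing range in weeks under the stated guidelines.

Base offense level for mail fraud: 8.
§1 applies (level before this adjustment is 8 < 9, so +1): 8 + 1 = 9.
§2 applies: 9 − 3 = 6.
§3 applies: 6 − 4 = 2.
§4 applies: 2 − 2 = 0.
§5 applies (level before this adjustment is 0 < 12, so +2): 0 + 2 = 2.
Final offense level: 2.
Criminal history: 2 prior points → Category I (0-5).
Level 2 falls in the 1-2 band.
Grid: Level 1-2 × Category I = 0-16 weeks.

0-16 weeks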